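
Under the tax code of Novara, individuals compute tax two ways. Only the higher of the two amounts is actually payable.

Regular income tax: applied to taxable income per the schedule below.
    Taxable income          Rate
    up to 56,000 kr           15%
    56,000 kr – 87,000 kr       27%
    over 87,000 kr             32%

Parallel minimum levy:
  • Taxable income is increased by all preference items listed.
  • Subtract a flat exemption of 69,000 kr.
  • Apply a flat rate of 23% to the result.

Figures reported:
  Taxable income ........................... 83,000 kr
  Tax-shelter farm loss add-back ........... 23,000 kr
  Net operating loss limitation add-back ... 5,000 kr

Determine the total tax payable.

Parallel minimum levy:
  Adjusted income: 83,000 kr + 23,000 kr + 5,000 kr = 111,000 kr
  Less exemption 69,000 kr → base 42,000 kr
  42,000 kr × 23% = 9,660 kr

Regular income tax:
  56,000 kr × 15% = 8,400 kr
  27,000 kr × 27% = 7,290 kr
  → 15,690 kr

15,690 kr > 9,660 kr, so the regular income tax governs.

15,690 kr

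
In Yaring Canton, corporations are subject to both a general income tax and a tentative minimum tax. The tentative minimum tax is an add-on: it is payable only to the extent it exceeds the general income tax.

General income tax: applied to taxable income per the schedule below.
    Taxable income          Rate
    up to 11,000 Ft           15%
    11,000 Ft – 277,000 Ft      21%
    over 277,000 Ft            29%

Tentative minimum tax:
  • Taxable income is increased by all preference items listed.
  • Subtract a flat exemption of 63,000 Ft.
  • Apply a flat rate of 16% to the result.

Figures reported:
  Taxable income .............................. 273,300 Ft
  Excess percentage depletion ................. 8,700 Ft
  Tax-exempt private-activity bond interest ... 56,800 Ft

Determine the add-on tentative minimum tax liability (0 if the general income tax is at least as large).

General income tax:
  11,000 Ft × 15% = 1,650 Ft
  262,300 Ft × 21% = 55,083 Ft
  → 56,733 Ft

Tentative minimum tax:
  Adjusted income: 273,300 Ft + 8,700 Ft + 56,800 Ft = 338,800 Ft
  Less exemption 63,000 Ft → base 275,800 Ft
  275,800 Ft × 16% = 44,128 Ft

44,128 Ft ≤ 56,733 Ft, so no add-on is due.

0 Ft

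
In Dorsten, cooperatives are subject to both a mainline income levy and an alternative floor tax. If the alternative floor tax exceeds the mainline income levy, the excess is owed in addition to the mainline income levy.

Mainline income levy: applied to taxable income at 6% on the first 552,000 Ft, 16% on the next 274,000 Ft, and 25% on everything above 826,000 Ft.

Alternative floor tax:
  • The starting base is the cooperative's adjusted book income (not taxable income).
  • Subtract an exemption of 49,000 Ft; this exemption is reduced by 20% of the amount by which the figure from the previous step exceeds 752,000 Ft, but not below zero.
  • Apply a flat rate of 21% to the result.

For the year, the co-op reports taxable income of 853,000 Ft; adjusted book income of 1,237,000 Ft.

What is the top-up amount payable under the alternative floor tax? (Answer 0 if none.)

Alternative floor tax:
  Base (adjusted book income): 1,237,000 Ft
  Exemption: 20% × (1,237,000 Ft − 752,000 Ft) = 97,000 Ft ≥ 49,000 Ft, so the exemption is fully phased out
  Base: 1,237,000 Ft − 0 Ft = 1,237,000 Ft
  1,237,000 Ft × 21% = 259,770 Ft

Mainline income levy:
  552,000 Ft × 6% = 33,120 Ft
  274,000 Ft × 16% = 43,840 Ft
  27,000 Ft × 25% = 6,750 Ft
  → 83,710 Ft

Excess of alternative floor tax over mainline income levy: 259,770 Ft − 83,710 Ft = 176,060 Ft.

176,060 Ft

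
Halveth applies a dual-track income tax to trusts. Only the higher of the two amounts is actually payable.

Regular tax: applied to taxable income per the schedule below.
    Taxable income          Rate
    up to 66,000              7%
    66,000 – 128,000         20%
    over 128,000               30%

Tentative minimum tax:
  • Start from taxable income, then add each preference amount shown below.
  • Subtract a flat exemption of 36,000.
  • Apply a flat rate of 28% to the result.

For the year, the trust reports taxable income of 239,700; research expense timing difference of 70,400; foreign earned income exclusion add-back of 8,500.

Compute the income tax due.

79,128

Tentative minimum tax:
  Adjusted income: 239,700 + 70,400 + 8,500 = 318,600
  Less exemption 36,000 → base 282,600
  282,600 × 28% = 79,128

Regular tax:
  66,000 × 7% = 4,620
  62,000 × 20% = 12,400
  111,700 × 30% = 33,510
  → 50,530

79,128 > 50,530, so the tentative minimum tax is the binding amount.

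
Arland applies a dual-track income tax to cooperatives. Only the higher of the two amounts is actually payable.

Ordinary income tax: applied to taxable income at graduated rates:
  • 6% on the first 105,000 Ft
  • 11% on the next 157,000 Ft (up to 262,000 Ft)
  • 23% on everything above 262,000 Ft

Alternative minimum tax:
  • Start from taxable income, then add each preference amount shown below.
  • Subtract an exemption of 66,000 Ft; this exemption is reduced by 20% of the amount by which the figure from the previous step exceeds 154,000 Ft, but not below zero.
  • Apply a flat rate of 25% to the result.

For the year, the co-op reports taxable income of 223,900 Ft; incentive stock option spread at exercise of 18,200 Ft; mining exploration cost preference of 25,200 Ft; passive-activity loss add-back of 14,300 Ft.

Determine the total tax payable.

Alternative minimum tax:
  Adjusted income: 223,900 Ft + 18,200 Ft + 25,200 Ft + 14,300 Ft = 281,600 Ft
  Exemption: 66,000 Ft − 20% × (281,600 Ft − 154,000 Ft) = 66,000 Ft − 25,520 Ft = 40,480 Ft
  Base: 281,600 Ft − 40,480 Ft = 241,120 Ft
  241,120 Ft × 25% = 60,280 Ft

Ordinary income tax:
  105,000 Ft × 6% = 6,300 Ft
  118,900 Ft × 11% = 13,079 Ft
  → 19,379 Ft

60,280 Ft > 19,379 Ft, so the alternative minimum tax is the binding amount.

60,280 Ft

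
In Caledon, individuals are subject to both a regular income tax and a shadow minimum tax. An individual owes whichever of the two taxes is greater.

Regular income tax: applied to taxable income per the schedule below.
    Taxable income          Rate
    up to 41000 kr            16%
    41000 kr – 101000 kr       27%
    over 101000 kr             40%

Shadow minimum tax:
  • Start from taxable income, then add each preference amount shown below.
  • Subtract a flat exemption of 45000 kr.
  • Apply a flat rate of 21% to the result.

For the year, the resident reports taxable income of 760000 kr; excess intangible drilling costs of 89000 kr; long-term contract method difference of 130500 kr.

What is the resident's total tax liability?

Regular income tax:
  41000 kr × 16% = 6560 kr
  60000 kr × 27% = 16200 kr
  659000 kr × 40% = 263600 kr
  → 286360 kr

Shadow minimum tax:
  Adjusted income: 760000 kr + 89000 kr + 130500 kr = 979500 kr
  Less exemption 45000 kr → base 934500 kr
  934500 kr × 21% = 196245 kr

286360 kr > 196245 kr, so the regular income tax governs.

286360 kr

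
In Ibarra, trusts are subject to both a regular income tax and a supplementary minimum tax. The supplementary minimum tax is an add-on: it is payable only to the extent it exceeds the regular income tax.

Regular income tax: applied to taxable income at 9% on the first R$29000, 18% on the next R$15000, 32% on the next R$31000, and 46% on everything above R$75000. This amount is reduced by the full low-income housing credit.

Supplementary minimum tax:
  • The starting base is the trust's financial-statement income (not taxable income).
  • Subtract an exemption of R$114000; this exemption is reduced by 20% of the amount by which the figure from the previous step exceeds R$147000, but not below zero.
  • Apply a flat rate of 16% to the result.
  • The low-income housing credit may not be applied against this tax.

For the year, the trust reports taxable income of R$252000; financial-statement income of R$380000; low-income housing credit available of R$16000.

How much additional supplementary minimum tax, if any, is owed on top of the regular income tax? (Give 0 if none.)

R$0

Regular income tax:
  R$29000 × 9% = R$2610
  R$15000 × 18% = R$2700
  R$31000 × 32% = R$9920
  R$177000 × 46% = R$81420
  → R$96650
  Less low-income housing credit R$16000 → R$80650

Supplementary minimum tax:
  Base (financial-statement income): R$380000
  Exemption: R$114000 − 20% × (R$380000 − R$147000) = R$114000 − R$46600 = R$67400
  Base: R$380000 − R$67400 = R$312600
  R$312600 × 16% = R$50016

R$50016 ≤ R$80650, so no add-on is due.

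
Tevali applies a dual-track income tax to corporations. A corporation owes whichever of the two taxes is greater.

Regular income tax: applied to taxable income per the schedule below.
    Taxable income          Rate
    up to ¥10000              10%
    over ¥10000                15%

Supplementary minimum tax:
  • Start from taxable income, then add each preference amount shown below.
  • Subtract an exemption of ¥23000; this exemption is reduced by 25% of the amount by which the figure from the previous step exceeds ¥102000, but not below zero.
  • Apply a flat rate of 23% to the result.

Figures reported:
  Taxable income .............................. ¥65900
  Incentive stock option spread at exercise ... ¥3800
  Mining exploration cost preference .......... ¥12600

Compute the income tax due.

Supplementary minimum tax:
  Adjusted income: ¥65900 + ¥3800 + ¥12600 = ¥82300
  Exemption: ¥82300 ≤ ¥102000, so full ¥23000 applies
  Base: ¥82300 − ¥23000 = ¥59300
  ¥59300 × 23% = ¥13639

Regular income tax:
  ¥10000 × 10% = ¥1000
  ¥55900 × 15% = ¥8385
  → ¥9385

¥13639 > ¥9385, so the supplementary minimum tax is the binding amount.

¥13639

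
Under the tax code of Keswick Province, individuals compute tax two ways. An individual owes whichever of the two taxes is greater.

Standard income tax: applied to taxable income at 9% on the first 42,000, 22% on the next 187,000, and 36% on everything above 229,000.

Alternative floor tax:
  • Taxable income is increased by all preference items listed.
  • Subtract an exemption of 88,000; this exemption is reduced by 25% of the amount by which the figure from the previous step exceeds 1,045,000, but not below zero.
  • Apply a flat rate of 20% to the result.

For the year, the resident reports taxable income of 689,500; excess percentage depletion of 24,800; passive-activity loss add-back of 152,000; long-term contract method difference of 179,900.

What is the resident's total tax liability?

Alternative floor tax:
  Adjusted income: 689,500 + 24,800 + 152,000 + 179,900 = 1,046,200
  Exemption: 88,000 − 25% × (1,046,200 − 1,045,000) = 88,000 − 300 = 87,700
  Base: 1,046,200 − 87,700 = 958,500
  958,500 × 20% = 191,700

Standard income tax:
  42,000 × 9% = 3,780
  187,000 × 22% = 41,140
  460,500 × 36% = 165,780
  → 210,700

210,700 > 191,700, so the standard income tax governs.

210,700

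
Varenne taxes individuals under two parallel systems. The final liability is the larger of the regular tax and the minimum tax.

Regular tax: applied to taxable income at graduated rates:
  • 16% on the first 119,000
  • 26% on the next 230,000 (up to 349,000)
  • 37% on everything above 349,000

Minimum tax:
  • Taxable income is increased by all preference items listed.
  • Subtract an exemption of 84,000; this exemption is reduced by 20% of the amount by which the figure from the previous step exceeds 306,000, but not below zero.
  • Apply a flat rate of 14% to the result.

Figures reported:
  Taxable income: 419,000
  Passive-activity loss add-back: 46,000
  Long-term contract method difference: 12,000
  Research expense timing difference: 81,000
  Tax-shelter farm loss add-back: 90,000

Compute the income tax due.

Minimum tax:
  Adjusted income: 419,000 + 46,000 + 12,000 + 81,000 + 90,000 = 648,000
  Exemption: 84,000 − 20% × (648,000 − 306,000) = 84,000 − 68,400 = 15,600
  Base: 648,000 − 15,600 = 632,400
  632,400 × 14% = 88,536

Regular tax:
  119,000 × 16% = 19,040
  230,000 × 26% = 59,800
  70,000 × 37% = 25,900
  → 104,740

104,740 > 88,536, so the regular tax governs.

104,740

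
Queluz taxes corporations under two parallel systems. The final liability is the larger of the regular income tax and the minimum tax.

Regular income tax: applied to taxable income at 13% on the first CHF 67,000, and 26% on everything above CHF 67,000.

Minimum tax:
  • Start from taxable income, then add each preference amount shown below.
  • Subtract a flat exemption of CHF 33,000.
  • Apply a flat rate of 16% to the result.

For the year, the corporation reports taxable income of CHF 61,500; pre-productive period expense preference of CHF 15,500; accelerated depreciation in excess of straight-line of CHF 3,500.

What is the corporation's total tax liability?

CHF 7,995

Regular income tax:
  CHF 61,500 × 13% = CHF 7,995

Minimum tax:
  Adjusted income: CHF 61,500 + CHF 15,500 + CHF 3,500 = CHF 80,500
  Less exemption CHF 33,000 → base CHF 47,500
  CHF 47,500 × 16% = CHF 7,600

CHF 7,995 > CHF 7,600, so the regular income tax governs.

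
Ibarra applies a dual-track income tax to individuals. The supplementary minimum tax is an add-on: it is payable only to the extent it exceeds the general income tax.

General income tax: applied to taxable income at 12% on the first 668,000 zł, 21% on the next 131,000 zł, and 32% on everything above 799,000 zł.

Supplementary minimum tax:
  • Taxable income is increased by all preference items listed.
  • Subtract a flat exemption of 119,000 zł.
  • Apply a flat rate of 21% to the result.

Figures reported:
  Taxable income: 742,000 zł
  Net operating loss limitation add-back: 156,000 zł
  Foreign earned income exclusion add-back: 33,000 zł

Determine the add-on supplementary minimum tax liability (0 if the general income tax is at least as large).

74,820 zł

General income tax:
  668,000 zł × 12% = 80,160 zł
  74,000 zł × 21% = 15,540 zł
  → 95,700 zł

Supplementary minimum tax:
  Adjusted income: 742,000 zł + 156,000 zł + 33,000 zł = 931,000 zł
  Less exemption 119,000 zł → base 812,000 zł
  812,000 zł × 21% = 170,520 zł

Excess of supplementary minimum tax over general income tax: 170,520 zł − 95,700 zł = 74,820 zł.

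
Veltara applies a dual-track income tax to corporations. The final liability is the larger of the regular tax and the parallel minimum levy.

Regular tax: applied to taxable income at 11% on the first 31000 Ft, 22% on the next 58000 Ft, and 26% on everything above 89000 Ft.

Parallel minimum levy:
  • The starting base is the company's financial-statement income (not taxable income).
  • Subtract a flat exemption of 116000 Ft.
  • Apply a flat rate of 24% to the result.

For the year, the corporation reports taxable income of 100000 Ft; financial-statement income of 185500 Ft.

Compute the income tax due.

Regular tax:
  31000 Ft × 11% = 3410 Ft
  58000 Ft × 22% = 12760 Ft
  11000 Ft × 26% = 2860 Ft
  → 19030 Ft

Parallel minimum levy:
  Base (financial-statement income): 185500 Ft
  Less exemption 116000 Ft → base 69500 Ft
  69500 Ft × 24% = 16680 Ft

19030 Ft > 16680 Ft, so the regular tax governs.

19030 Ft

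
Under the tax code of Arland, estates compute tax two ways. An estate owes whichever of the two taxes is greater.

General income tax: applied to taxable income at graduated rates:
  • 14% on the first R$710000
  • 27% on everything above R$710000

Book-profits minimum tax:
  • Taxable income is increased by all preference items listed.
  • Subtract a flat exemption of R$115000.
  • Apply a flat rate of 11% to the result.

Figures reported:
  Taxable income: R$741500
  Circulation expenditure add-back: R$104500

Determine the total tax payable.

R$107905

Book-profits minimum tax:
  Adjusted income: R$741500 + R$104500 = R$846000
  Less exemption R$115000 → base R$731000
  R$731000 × 11% = R$80410

General income tax:
  R$710000 × 14% = R$99400
  R$31500 × 27% = R$8505
  → R$107905

R$107905 > R$80410, so the general income tax governs.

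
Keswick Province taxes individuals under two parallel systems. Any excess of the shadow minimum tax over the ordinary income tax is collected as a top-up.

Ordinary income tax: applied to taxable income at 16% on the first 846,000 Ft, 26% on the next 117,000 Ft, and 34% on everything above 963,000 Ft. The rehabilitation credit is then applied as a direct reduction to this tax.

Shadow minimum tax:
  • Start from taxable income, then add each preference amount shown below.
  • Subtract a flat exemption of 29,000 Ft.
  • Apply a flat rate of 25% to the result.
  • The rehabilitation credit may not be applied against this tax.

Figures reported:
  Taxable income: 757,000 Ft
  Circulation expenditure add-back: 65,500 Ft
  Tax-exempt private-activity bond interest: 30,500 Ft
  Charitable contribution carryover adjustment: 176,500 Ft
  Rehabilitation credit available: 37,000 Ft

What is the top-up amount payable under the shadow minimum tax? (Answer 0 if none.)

166,005 Ft

Ordinary income tax:
  757,000 Ft × 16% = 121,120 Ft
  Less rehabilitation credit 37,000 Ft → 84,120 Ft

Shadow minimum tax:
  Adjusted income: 757,000 Ft + 65,500 Ft + 30,500 Ft + 176,500 Ft = 1,029,500 Ft
  Less exemption 29,000 Ft → base 1,000,500 Ft
  1,000,500 Ft × 25% = 250,125 Ft

Excess of shadow minimum tax over ordinary income tax: 250,125 Ft − 84,120 Ft = 166,005 Ft.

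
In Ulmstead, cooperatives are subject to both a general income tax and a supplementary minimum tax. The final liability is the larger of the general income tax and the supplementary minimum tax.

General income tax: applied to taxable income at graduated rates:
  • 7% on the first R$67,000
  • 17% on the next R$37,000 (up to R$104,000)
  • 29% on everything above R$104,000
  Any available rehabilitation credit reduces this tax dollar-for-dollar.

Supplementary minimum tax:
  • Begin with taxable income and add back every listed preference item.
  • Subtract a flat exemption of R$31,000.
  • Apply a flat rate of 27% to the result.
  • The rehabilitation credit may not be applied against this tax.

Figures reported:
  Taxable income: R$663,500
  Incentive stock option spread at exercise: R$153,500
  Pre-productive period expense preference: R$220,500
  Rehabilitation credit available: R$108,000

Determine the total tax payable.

General income tax:
  R$67,000 × 7% = R$4,690
  R$37,000 × 17% = R$6,290
  R$559,500 × 29% = R$162,255
  → R$173,235
  Less rehabilitation credit R$108,000 → R$65,235

Supplementary minimum tax:
  Adjusted income: R$663,500 + R$153,500 + R$220,500 = R$1,037,500
  Less exemption R$31,000 → base R$1,006,500
  R$1,006,500 × 27% = R$271,755

R$271,755 > R$65,235, so the supplementary minimum tax is the binding amount.

R$271,755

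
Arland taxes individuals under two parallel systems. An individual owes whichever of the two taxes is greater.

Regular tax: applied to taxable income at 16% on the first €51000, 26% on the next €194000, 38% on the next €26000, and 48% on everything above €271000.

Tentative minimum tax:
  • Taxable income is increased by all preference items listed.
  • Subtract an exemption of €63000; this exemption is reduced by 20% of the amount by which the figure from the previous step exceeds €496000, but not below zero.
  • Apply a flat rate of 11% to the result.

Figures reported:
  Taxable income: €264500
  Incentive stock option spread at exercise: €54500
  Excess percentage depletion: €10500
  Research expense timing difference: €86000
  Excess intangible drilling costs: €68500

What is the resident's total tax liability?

Tentative minimum tax:
  Adjusted income: €264500 + €54500 + €10500 + €86000 + €68500 = €484000
  Exemption: €484000 ≤ €496000, so full €63000 applies
  Base: €484000 − €63000 = €421000
  €421000 × 11% = €46310

Regular tax:
  €51000 × 16% = €8160
  €194000 × 26% = €50440
  €19500 × 38% = €7410
  → €66010

€66010 > €46310, so the regular tax governs.

€66010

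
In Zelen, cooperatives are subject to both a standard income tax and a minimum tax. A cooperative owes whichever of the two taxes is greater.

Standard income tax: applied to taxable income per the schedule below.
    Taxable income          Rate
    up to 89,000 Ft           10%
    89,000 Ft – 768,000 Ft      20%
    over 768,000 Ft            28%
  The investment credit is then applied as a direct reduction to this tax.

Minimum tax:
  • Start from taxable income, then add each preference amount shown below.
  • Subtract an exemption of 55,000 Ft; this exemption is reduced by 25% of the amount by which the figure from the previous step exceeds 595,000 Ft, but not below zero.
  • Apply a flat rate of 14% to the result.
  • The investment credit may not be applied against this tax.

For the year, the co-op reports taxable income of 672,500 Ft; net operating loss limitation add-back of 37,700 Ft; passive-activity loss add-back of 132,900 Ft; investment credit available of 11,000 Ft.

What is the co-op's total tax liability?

Standard income tax:
  89,000 Ft × 10% = 8,900 Ft
  583,500 Ft × 20% = 116,700 Ft
  → 125,600 Ft
  Less investment credit 11,000 Ft → 114,600 Ft

Minimum tax:
  Adjusted income: 672,500 Ft + 37,700 Ft + 132,900 Ft = 843,100 Ft
  Exemption: 25% × (843,100 Ft − 595,000 Ft) = 62,025 Ft ≥ 55,000 Ft, so the exemption is fully phased out
  Base: 843,100 Ft − 0 Ft = 843,100 Ft
  843,100 Ft × 14% = 118,034 Ft

118,034 Ft > 114,600 Ft, so the minimum tax is the binding amount.

118,034 Ft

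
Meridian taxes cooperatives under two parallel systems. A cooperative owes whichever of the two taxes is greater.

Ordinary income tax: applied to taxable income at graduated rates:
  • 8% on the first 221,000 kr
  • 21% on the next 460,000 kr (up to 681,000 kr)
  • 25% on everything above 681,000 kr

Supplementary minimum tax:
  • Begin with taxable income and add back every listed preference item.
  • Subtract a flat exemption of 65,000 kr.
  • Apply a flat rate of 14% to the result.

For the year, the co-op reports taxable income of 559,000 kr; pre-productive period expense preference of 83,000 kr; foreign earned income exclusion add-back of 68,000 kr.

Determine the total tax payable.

90,300 kr

Supplementary minimum tax:
  Adjusted income: 559,000 kr + 83,000 kr + 68,000 kr = 710,000 kr
  Less exemption 65,000 kr → base 645,000 kr
  645,000 kr × 14% = 90,300 kr

Ordinary income tax:
  221,000 kr × 8% = 17,680 kr
  338,000 kr × 21% = 70,980 kr
  → 88,660 kr

90,300 kr > 88,660 kr, so the supplementary minimum tax is the binding amount.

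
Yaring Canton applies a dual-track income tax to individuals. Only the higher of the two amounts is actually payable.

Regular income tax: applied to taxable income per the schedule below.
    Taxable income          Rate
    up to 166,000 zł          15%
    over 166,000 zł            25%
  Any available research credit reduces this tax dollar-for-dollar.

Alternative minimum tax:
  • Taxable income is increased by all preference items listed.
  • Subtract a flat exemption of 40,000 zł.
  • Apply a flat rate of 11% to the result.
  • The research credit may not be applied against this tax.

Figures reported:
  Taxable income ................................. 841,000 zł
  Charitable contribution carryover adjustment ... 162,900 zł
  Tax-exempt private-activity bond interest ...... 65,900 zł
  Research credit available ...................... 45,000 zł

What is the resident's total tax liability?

148,650 zł

Regular income tax:
  166,000 zł × 15% = 24,900 zł
  675,000 zł × 25% = 168,750 zł
  → 193,650 zł
  Less research credit 45,000 zł → 148,650 zł

Alternative minimum tax:
  Adjusted income: 841,000 zł + 162,900 zł + 65,900 zł = 1,069,800 zł
  Less exemption 40,000 zł → base 1,029,800 zł
  1,029,800 zł × 11% = 113,278 zł

148,650 zł > 113,278 zł, so the regular income tax governs.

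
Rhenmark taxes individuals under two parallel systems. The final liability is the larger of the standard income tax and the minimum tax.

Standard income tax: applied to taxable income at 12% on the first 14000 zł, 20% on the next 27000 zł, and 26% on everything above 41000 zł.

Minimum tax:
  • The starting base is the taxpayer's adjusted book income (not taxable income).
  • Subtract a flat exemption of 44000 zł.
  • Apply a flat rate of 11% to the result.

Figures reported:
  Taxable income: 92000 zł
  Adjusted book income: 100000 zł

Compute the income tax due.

20340 zł

Standard income tax:
  14000 zł × 12% = 1680 zł
  27000 zł × 20% = 5400 zł
  51000 zł × 26% = 13260 zł
  → 20340 zł

Minimum tax:
  Base (adjusted book income): 100000 zł
  Less exemption 44000 zł → base 56000 zł
  56000 zł × 11% = 6160 zł

20340 zł > 6160 zł, so the standard income tax governs.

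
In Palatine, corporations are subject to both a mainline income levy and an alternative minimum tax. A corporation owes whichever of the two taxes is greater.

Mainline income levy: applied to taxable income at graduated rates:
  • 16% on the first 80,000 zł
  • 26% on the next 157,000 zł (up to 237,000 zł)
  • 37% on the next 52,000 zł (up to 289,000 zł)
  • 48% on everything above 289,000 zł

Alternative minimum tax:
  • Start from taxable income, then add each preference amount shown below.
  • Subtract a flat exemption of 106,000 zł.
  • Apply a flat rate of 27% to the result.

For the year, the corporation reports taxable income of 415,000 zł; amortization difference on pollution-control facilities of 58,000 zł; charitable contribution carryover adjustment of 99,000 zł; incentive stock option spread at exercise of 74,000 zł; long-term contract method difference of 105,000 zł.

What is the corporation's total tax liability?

174,150 zł

Alternative minimum tax:
  Adjusted income: 415,000 zł + 58,000 zł + 99,000 zł + 74,000 zł + 105,000 zł = 751,000 zł
  Less exemption 106,000 zł → base 645,000 zł
  645,000 zł × 27% = 174,150 zł

Mainline income levy:
  80,000 zł × 16% = 12,800 zł
  157,000 zł × 26% = 40,820 zł
  52,000 zł × 37% = 19,240 zł
  126,000 zł × 48% = 60,480 zł
  → 133,340 zł

174,150 zł > 133,340 zł, so the alternative minimum tax is the binding amount.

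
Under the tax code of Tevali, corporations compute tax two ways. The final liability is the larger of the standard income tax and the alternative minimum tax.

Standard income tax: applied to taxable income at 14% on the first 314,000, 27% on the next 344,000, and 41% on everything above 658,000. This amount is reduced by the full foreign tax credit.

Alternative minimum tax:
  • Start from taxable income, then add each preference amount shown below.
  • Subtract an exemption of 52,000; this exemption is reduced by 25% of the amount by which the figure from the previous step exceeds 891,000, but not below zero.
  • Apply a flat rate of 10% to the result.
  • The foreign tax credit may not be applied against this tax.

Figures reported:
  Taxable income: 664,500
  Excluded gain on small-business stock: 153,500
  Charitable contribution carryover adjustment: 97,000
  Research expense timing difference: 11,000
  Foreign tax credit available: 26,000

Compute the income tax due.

Standard income tax:
  314,000 × 14% = 43,960
  344,000 × 27% = 92,880
  6,500 × 41% = 2,665
  → 139,505
  Less foreign tax credit 26,000 → 113,505

Alternative minimum tax:
  Adjusted income: 664,500 + 153,500 + 97,000 + 11,000 = 926,000
  Exemption: 52,000 − 25% × (926,000 − 891,000) = 52,000 − 8,750 = 43,250
  Base: 926,000 − 43,250 = 882,750
  882,750 × 10% = 88,275

113,505 > 88,275, so the standard income tax governs.

113,505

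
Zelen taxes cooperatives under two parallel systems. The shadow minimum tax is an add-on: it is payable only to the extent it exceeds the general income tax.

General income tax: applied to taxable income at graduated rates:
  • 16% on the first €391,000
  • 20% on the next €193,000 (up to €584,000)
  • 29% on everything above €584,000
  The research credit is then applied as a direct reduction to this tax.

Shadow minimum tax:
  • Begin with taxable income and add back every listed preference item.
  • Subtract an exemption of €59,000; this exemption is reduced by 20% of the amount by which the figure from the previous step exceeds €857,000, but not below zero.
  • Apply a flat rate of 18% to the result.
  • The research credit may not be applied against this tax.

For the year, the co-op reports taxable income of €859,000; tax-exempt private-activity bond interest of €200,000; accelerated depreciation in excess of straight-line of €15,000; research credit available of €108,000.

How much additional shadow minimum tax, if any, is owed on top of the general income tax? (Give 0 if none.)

€117,602

Shadow minimum tax:
  Adjusted income: €859,000 + €200,000 + €15,000 = €1,074,000
  Exemption: €59,000 − 20% × (€1,074,000 − €857,000) = €59,000 − €43,400 = €15,600
  Base: €1,074,000 − €15,600 = €1,058,400
  €1,058,400 × 18% = €190,512

General income tax:
  €391,000 × 16% = €62,560
  €193,000 × 20% = €38,600
  €275,000 × 29% = €79,750
  → €180,910
  Less research credit €108,000 → €72,910

Excess of shadow minimum tax over general income tax: €190,512 − €72,910 = €117,602.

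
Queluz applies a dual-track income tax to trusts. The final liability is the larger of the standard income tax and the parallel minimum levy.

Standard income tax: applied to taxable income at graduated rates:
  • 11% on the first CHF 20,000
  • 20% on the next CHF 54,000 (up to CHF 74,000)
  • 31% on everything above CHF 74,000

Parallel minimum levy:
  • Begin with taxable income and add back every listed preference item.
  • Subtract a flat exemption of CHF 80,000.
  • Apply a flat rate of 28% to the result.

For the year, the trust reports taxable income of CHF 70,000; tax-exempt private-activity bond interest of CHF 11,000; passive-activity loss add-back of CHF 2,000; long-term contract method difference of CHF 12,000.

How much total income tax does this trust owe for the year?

CHF 12,200

Parallel minimum levy:
  Adjusted income: CHF 70,000 + CHF 11,000 + CHF 2,000 + CHF 12,000 = CHF 95,000
  Less exemption CHF 80,000 → base CHF 15,000
  CHF 15,000 × 28% = CHF 4,200

Standard income tax:
  CHF 20,000 × 11% = CHF 2,200
  CHF 50,000 × 20% = CHF 10,000
  → CHF 12,200

CHF 12,200 > CHF 4,200, so the standard income tax governs.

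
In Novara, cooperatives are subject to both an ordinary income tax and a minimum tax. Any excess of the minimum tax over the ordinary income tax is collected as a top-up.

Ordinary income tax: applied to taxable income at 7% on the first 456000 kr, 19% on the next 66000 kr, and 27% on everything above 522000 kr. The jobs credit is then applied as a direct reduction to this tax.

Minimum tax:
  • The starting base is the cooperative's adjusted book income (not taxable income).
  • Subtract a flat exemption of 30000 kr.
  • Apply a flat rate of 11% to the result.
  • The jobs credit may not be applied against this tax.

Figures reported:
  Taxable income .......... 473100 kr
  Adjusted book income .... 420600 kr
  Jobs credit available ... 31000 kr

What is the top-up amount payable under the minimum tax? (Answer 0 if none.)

Minimum tax:
  Base (adjusted book income): 420600 kr
  Less exemption 30000 kr → base 390600 kr
  390600 kr × 11% = 42966 kr

Ordinary income tax:
  456000 kr × 7% = 31920 kr
  17100 kr × 19% = 3249 kr
  → 35169 kr
  Less jobs credit 31000 kr → 4169 kr

Excess of minimum tax over ordinary income tax: 42966 kr − 4169 kr = 38797 kr.

38797 kr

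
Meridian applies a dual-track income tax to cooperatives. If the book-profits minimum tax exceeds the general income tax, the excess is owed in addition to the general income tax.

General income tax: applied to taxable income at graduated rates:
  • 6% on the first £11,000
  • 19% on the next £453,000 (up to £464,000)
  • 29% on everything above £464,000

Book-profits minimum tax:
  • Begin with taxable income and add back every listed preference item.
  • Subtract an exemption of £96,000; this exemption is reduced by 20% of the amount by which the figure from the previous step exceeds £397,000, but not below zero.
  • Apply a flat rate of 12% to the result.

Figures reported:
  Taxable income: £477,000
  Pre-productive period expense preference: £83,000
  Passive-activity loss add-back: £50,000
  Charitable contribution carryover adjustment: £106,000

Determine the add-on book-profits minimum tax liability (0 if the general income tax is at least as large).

£0

General income tax:
  £11,000 × 6% = £660
  £453,000 × 19% = £86,070
  £13,000 × 29% = £3,770
  → £90,500

Book-profits minimum tax:
  Adjusted income: £477,000 + £83,000 + £50,000 + £106,000 = £716,000
  Exemption: £96,000 − 20% × (£716,000 − £397,000) = £96,000 − £63,800 = £32,200
  Base: £716,000 − £32,200 = £683,800
  £683,800 × 12% = £82,056

£82,056 ≤ £90,500, so no add-on is due.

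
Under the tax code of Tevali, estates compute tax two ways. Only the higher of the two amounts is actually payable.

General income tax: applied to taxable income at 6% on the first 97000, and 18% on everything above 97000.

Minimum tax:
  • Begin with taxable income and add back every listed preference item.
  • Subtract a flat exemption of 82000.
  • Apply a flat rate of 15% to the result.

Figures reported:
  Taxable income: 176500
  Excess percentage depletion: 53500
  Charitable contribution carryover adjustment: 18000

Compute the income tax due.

24900

Minimum tax:
  Adjusted income: 176500 + 53500 + 18000 = 248000
  Less exemption 82000 → base 166000
  166000 × 15% = 24900

General income tax:
  97000 × 6% = 5820
  79500 × 18% = 14310
  → 20130

24900 > 20130, so the minimum tax is the binding amount.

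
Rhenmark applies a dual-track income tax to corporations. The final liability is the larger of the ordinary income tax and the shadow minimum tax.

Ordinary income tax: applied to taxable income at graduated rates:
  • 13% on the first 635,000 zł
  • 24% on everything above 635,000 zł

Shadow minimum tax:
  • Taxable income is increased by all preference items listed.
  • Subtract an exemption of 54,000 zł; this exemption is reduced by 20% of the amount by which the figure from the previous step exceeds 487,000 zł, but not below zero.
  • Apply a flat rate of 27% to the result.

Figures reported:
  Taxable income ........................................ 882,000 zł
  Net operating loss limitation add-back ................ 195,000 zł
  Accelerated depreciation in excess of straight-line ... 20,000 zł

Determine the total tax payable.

296,190 zł

Shadow minimum tax:
  Adjusted income: 882,000 zł + 195,000 zł + 20,000 zł = 1,097,000 zł
  Exemption: 20% × (1,097,000 zł − 487,000 zł) = 122,000 zł ≥ 54,000 zł, so the exemption is fully phased out
  Base: 1,097,000 zł − 0 zł = 1,097,000 zł
  1,097,000 zł × 27% = 296,190 zł

Ordinary income tax:
  635,000 zł × 13% = 82,550 zł
  247,000 zł × 24% = 59,280 zł
  → 141,830 zł

296,190 zł > 141,830 zł, so the shadow minimum tax is the binding amount.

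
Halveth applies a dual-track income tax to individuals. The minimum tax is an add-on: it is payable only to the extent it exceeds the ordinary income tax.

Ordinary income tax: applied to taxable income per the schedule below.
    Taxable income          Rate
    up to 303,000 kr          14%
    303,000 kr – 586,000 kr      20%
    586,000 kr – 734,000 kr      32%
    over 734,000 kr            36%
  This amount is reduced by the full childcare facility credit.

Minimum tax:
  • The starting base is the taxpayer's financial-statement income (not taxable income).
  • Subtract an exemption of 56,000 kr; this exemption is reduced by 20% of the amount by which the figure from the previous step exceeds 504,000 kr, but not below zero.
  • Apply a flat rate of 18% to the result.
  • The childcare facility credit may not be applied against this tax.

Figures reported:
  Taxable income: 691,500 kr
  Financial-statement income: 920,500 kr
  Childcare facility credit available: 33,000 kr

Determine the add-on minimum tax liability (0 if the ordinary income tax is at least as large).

Minimum tax:
  Base (financial-statement income): 920,500 kr
  Exemption: 20% × (920,500 kr − 504,000 kr) = 83,300 kr ≥ 56,000 kr, so the exemption is fully phased out
  Base: 920,500 kr − 0 kr = 920,500 kr
  920,500 kr × 18% = 165,690 kr

Ordinary income tax:
  303,000 kr × 14% = 42,420 kr
  283,000 kr × 20% = 56,600 kr
  105,500 kr × 32% = 33,760 kr
  → 132,780 kr
  Less childcare facility credit 33,000 kr → 99,780 kr

Excess of minimum tax over ordinary income tax: 165,690 kr − 99,780 kr = 65,910 kr.

65,910 kr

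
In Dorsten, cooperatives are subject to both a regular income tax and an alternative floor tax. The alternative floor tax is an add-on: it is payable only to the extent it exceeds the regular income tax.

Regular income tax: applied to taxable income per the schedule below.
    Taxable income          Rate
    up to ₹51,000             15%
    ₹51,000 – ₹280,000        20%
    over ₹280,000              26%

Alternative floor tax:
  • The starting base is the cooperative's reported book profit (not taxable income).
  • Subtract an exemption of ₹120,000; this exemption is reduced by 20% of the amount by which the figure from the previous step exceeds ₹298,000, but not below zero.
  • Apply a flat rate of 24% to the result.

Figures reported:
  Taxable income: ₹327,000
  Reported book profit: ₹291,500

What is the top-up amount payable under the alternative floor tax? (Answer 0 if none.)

Regular income tax:
  ₹51,000 × 15% = ₹7,650
  ₹229,000 × 20% = ₹45,800
  ₹47,000 × 26% = ₹12,220
  → ₹65,670

Alternative floor tax:
  Base (reported book profit): ₹291,500
  Exemption: ₹291,500 ≤ ₹298,000, so full ₹120,000 applies
  Base: ₹291,500 − ₹120,000 = ₹171,500
  ₹171,500 × 24% = ₹41,160

₹41,160 ≤ ₹65,670, so no add-on is due.

₹0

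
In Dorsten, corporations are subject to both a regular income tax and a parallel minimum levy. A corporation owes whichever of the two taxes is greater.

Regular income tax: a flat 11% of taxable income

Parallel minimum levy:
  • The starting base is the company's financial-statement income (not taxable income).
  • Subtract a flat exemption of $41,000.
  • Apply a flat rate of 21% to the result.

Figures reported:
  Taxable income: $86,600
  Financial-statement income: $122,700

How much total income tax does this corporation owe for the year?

Parallel minimum levy:
  Base (financial-statement income): $122,700
  Less exemption $41,000 → base $81,700
  $81,700 × 21% = $17,157

Regular income tax:
  $86,600 × 11% = $9,526

$17,157 > $9,526, so the parallel minimum levy is the binding amount.

$17,157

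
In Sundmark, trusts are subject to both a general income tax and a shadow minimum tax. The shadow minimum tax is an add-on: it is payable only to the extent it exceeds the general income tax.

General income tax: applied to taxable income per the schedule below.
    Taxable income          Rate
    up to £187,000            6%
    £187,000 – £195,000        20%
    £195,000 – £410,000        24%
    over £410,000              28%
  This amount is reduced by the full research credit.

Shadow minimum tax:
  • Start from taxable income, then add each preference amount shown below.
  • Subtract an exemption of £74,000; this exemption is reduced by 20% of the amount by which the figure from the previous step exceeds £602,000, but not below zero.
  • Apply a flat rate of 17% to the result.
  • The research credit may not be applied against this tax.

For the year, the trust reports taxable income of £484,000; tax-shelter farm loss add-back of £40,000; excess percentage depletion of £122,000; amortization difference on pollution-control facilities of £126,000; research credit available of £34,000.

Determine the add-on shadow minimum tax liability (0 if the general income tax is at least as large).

Shadow minimum tax:
  Adjusted income: £484,000 + £40,000 + £122,000 + £126,000 = £772,000
  Exemption: £74,000 − 20% × (£772,000 − £602,000) = £74,000 − £34,000 = £40,000
  Base: £772,000 − £40,000 = £732,000
  £732,000 × 17% = £124,440

General income tax:
  £187,000 × 6% = £11,220
  £8,000 × 20% = £1,600
  £215,000 × 24% = £51,600
  £74,000 × 28% = £20,720
  → £85,140
  Less research credit £34,000 → £51,140

Excess of shadow minimum tax over general income tax: £124,440 − £51,140 = £73,300.

£73,300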